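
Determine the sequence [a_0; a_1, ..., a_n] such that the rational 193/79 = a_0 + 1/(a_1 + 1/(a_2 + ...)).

[2; 2, 3, 1, 8]

Run the Euclidean algorithm on 193 and 79; the successive quotients are the partial quotients a_0, a_1, ... (each step inverts the fractional part left over by the previous one):
  193 = 2*79 + 35, so a_0 = 2.
  79 = 2*35 + 9, so a_1 = 2.
  35 = 3*9 + 8, so a_2 = 3.
  9 = 1*8 + 1, so a_3 = 1.
  8 = 8*1 + 0, so a_4 = 8.
The remainder reaches 0 after 5 divisions, so the expansion has 5 partial quotients, read off in order.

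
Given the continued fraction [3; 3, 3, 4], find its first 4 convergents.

Using the convergent recurrence p_i = a_i*p_{i-1} + p_{i-2}, q_i = a_i*q_{i-1} + q_{i-2} with p_{-2}=0, p_{-1}=1, q_{-2}=1, q_{-1}=0:
  i=0: a_0=3, p_0 = 3*1 + 0 = 3, q_0 = 3*0 + 1 = 1.
  i=1: a_1=3, p_1 = 3*3 + 1 = 10, q_1 = 3*1 + 0 = 3.
  i=2: a_2=3, p_2 = 3*10 + 3 = 33, q_2 = 3*3 + 1 = 10.
  i=3: a_3=4, p_3 = 4*33 + 10 = 142, q_3 = 4*10 + 3 = 43.

3/1, 10/3, 33/10, 142/43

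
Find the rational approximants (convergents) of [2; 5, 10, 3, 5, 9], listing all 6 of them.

2/1, 11/5, 112/51, 347/158, 1847/841, 16970/7727

Using the convergent recurrence p_i = a_i*p_{i-1} + p_{i-2}, q_i = a_i*q_{i-1} + q_{i-2} with p_{-2}=0, p_{-1}=1, q_{-2}=1, q_{-1}=0:
  i=0: a_0=2, p_0 = 2*1 + 0 = 2, q_0 = 2*0 + 1 = 1.
  i=1: a_1=5, p_1 = 5*2 + 1 = 11, q_1 = 5*1 + 0 = 5.
  i=2: a_2=10, p_2 = 10*11 + 2 = 112, q_2 = 10*5 + 1 = 51.
  i=3: a_3=3, p_3 = 3*112 + 11 = 347, q_3 = 3*51 + 5 = 158.
  i=4: a_4=5, p_4 = 5*347 + 112 = 1847, q_4 = 5*158 + 51 = 841.
  i=5: a_5=9, p_5 = 9*1847 + 347 = 16970, q_5 = 9*841 + 158 = 7727.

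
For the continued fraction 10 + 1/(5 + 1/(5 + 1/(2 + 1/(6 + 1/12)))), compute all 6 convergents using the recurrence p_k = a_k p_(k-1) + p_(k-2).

10/1, 51/5, 265/26, 581/57, 3751/368, 45593/4473

Using the convergent recurrence p_i = a_i*p_{i-1} + p_{i-2}, q_i = a_i*q_{i-1} + q_{i-2} with p_{-2}=0, p_{-1}=1, q_{-2}=1, q_{-1}=0:
  i=0: a_0=10, p_0 = 10*1 + 0 = 10, q_0 = 10*0 + 1 = 1.
  i=1: a_1=5, p_1 = 5*10 + 1 = 51, q_1 = 5*1 + 0 = 5.
  i=2: a_2=5, p_2 = 5*51 + 10 = 265, q_2 = 5*5 + 1 = 26.
  i=3: a_3=2, p_3 = 2*265 + 51 = 581, q_3 = 2*26 + 5 = 57.
  i=4: a_4=6, p_4 = 6*581 + 265 = 3751, q_4 = 6*57 + 26 = 368.
  i=5: a_5=12, p_5 = 12*3751 + 581 = 45593, q_5 = 12*368 + 57 = 4473.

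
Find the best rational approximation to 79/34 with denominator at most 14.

Expand x = 79/34 as a continued fraction with the Euclidean algorithm:
  79 = 2*34 + 11, so a_0 = 2.
  34 = 3*11 + 1, so a_1 = 3.
  11 = 11*1 + 0, so a_2 = 11.
so x = [2; 3, 11].
Convergents (p_i = a_i*p_{i-1} + p_{i-2}, q_i = a_i*q_{i-1} + q_{i-2} with p_{-2}=0, p_{-1}=1, q_{-2}=1, q_{-1}=0), until the denominator exceeds 14:
  i=0: a_0=2, p_0 = 2*1 + 0 = 2, q_0 = 2*0 + 1 = 1.
  i=1: a_1=3, p_1 = 3*2 + 1 = 7, q_1 = 3*1 + 0 = 3.
  i=2: a_2=11, p_2 = 11*7 + 2 = 79, q_2 = 11*3 + 1 = 34.
q_2 = 34 > 14, so the last convergent with denominator <= 14 is p_1/q_1 = 7/3.
The closest fraction with denominator <= 14 is either p_1/q_1 or the intermediate fraction (k*p_1 + p_0)/(k*q_1 + q_0) with the largest k >= 1 whose denominator stays <= 14; these approach x as k grows, and every other convergent or intermediate fraction in range is farther away.
Largest k: floor((14 - q_0)/q_1) = floor((14 - 1)/3) = 4.
That gives (4*7 + 2)/(4*3 + 1) = 30/13.
Compare the errors: |x - 7/3| = |79*3 - 7*34|/(34*3) = 1/102, and |x - 30/13| = |79*13 - 30*34|/(34*13) = 7/442.
Cross-multiplying, 1*442 = 442 < 714 = 7*102, so 1/102 is smaller: the convergent 7/3 is closer to x than 30/13.

7/3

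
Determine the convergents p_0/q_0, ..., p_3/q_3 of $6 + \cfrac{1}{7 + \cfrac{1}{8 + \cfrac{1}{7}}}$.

6/1, 43/7, 350/57, 2493/406

Using the convergent recurrence p_i = a_i*p_{i-1} + p_{i-2}, q_i = a_i*q_{i-1} + q_{i-2} with p_{-2}=0, p_{-1}=1, q_{-2}=1, q_{-1}=0:
  i=0: a_0=6, p_0 = 6*1 + 0 = 6, q_0 = 6*0 + 1 = 1.
  i=1: a_1=7, p_1 = 7*6 + 1 = 43, q_1 = 7*1 + 0 = 7.
  i=2: a_2=8, p_2 = 8*43 + 6 = 350, q_2 = 8*7 + 1 = 57.
  i=3: a_3=7, p_3 = 7*350 + 43 = 2493, q_3 = 7*57 + 7 = 406.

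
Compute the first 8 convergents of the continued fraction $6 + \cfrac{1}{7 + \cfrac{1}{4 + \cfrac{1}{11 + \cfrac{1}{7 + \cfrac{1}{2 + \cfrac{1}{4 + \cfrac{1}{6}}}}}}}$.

6/1, 43/7, 178/29, 2001/326, 14185/2311, 30371/4948, 135669/22103, 844385/137566

Using the convergent recurrence p_i = a_i*p_{i-1} + p_{i-2}, q_i = a_i*q_{i-1} + q_{i-2} with p_{-2}=0, p_{-1}=1, q_{-2}=1, q_{-1}=0:
  i=0: a_0=6, p_0 = 6*1 + 0 = 6, q_0 = 6*0 + 1 = 1.
  i=1: a_1=7, p_1 = 7*6 + 1 = 43, q_1 = 7*1 + 0 = 7.
  i=2: a_2=4, p_2 = 4*43 + 6 = 178, q_2 = 4*7 + 1 = 29.
  i=3: a_3=11, p_3 = 11*178 + 43 = 2001, q_3 = 11*29 + 7 = 326.
  i=4: a_4=7, p_4 = 7*2001 + 178 = 14185, q_4 = 7*326 + 29 = 2311.
  i=5: a_5=2, p_5 = 2*14185 + 2001 = 30371, q_5 = 2*2311 + 326 = 4948.
  i=6: a_6=4, p_6 = 4*30371 + 14185 = 135669, q_6 = 4*4948 + 2311 = 22103.
  i=7: a_7=6, p_7 = 6*135669 + 30371 = 844385, q_7 = 6*22103 + 4948 = 137566.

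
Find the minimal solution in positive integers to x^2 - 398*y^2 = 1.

(x, y) = (399, 20)

First expand sqrt(398) as a continued fraction. With x_i = (sqrt(398) + m_i)/d_i and (m_0, d_0) = (0, 1): a_0 = floor(sqrt(398)) = 19, since 19^2 = 361 <= 398 < 400 = 20^2.
Iterate m_{i+1} = d_i*a_i - m_i, d_{i+1} = (398 - m_{i+1}^2)/d_i, a_{i+1} = floor((a_0 + m_{i+1})/d_{i+1}):
  m_1 = 1*19 - 0 = 19, d_1 = (398 - 19^2)/1 = 37/1 = 37, a_1 = floor((19 + 19)/37) = 1.
  m_2 = 37*1 - 19 = 18, d_2 = (398 - 18^2)/37 = 74/37 = 2, a_2 = floor((19 + 18)/2) = 18.
  m_3 = 2*18 - 18 = 18, d_3 = (398 - 18^2)/2 = 74/2 = 37, a_3 = floor((19 + 18)/37) = 1.
  m_4 = 37*1 - 18 = 19, d_4 = (398 - 19^2)/37 = 37/37 = 1, a_4 = floor((19 + 19)/1) = 38.
  m_5 = 1*38 - 19 = 19, d_5 = (398 - 19^2)/1 = 37/1 = 37: (m_5, d_5) = (m_1, d_1) = (19, 37), so from here the quotients repeat a_1, ..., a_4; the period length is 4.
So sqrt(398) = [19; (1, 18, 1, 38)] with period length k = 4.
k is even, so the fundamental solution of x^2 - 398y^2 = 1 is (p_{k-1}, q_{k-1}) = (p_3, q_3); compute convergents through index 3.
Convergents (p_i = a_i*p_{i-1} + p_{i-2}, q_i = a_i*q_{i-1} + q_{i-2} with p_{-2}=0, p_{-1}=1, q_{-2}=1, q_{-1}=0):
  i=0: a_0=19, p_0 = 19*1 + 0 = 19, q_0 = 19*0 + 1 = 1.
  i=1: a_1=1, p_1 = 1*19 + 1 = 20, q_1 = 1*1 + 0 = 1.
  i=2: a_2=18, p_2 = 18*20 + 19 = 379, q_2 = 18*1 + 1 = 19.
  i=3: a_3=1, p_3 = 1*379 + 20 = 399, q_3 = 1*19 + 1 = 20.
Check: 399^2 - 398*20^2 = 159201 - 159200 = 1, so (x, y) = (399, 20) solves the equation, and by the theorem it is the least positive solution.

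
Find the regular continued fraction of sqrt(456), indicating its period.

[21; (2, 1, 4, 1, 2, 42)]

Write x_i = (sqrt(456) + m_i)/d_i with (m_0, d_0) = (0, 1). a_0 = floor(sqrt(456)) = 21, since 21^2 = 441 <= 456 < 484 = 22^2.
Iterate m_{i+1} = d_i*a_i - m_i, d_{i+1} = (456 - m_{i+1}^2)/d_i, a_{i+1} = floor((a_0 + m_{i+1})/d_{i+1}):
  m_1 = 1*21 - 0 = 21, d_1 = (456 - 21^2)/1 = 15/1 = 15, a_1 = floor((21 + 21)/15) = 2.
  m_2 = 15*2 - 21 = 9, d_2 = (456 - 9^2)/15 = 375/15 = 25, a_2 = floor((21 + 9)/25) = 1.
  m_3 = 25*1 - 9 = 16, d_3 = (456 - 16^2)/25 = 200/25 = 8, a_3 = floor((21 + 16)/8) = 4.
  m_4 = 8*4 - 16 = 16, d_4 = (456 - 16^2)/8 = 200/8 = 25, a_4 = floor((21 + 16)/25) = 1.
  m_5 = 25*1 - 16 = 9, d_5 = (456 - 9^2)/25 = 375/25 = 15, a_5 = floor((21 + 9)/15) = 2.
  m_6 = 15*2 - 9 = 21, d_6 = (456 - 21^2)/15 = 15/15 = 1, a_6 = floor((21 + 21)/1) = 42.
  m_7 = 1*42 - 21 = 21, d_7 = (456 - 21^2)/1 = 15/1 = 15: (m_7, d_7) = (m_1, d_1) = (21, 15), so from here the quotients repeat a_1, ..., a_6; the period length is 6.
Hence the expansion of sqrt(456) is a_0 = 21 followed by the repeating block 2, 1, 4, 1, 2, 42 (period 6).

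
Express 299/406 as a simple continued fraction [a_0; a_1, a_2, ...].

Run the Euclidean algorithm on 299 and 406; the successive quotients are the partial quotients a_0, a_1, ... (each step inverts the fractional part left over by the previous one):
  299 = 0*406 + 299, so a_0 = 0.
  406 = 1*299 + 107, so a_1 = 1.
  299 = 2*107 + 85, so a_2 = 2.
  107 = 1*85 + 22, so a_3 = 1.
  85 = 3*22 + 19, so a_4 = 3.
  22 = 1*19 + 3, so a_5 = 1.
  19 = 6*3 + 1, so a_6 = 6.
  3 = 3*1 + 0, so a_7 = 3.
The remainder reaches 0 after 8 divisions, so the expansion has 8 partial quotients, read off in order.

[0; 1, 2, 1, 3, 1, 6, 3]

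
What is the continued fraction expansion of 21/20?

Run the Euclidean algorithm on 21 and 20; the successive quotients are the partial quotients a_0, a_1, ... (each step inverts the fractional part left over by the previous one):
  21 = 1*20 + 1, so a_0 = 1.
  20 = 20*1 + 0, so a_1 = 20.
The remainder reaches 0 after 2 divisions, so the expansion has 2 partial quotients, read off in order.

[1; 20]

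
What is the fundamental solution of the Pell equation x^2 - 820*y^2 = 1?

First expand sqrt(820) as a continued fraction. With x_i = (sqrt(820) + m_i)/d_i and (m_0, d_0) = (0, 1): a_0 = floor(sqrt(820)) = 28, since 28^2 = 784 <= 820 < 841 = 29^2.
Iterate m_{i+1} = d_i*a_i - m_i, d_{i+1} = (820 - m_{i+1}^2)/d_i, a_{i+1} = floor((a_0 + m_{i+1})/d_{i+1}):
  m_1 = 1*28 - 0 = 28, d_1 = (820 - 28^2)/1 = 36/1 = 36, a_1 = floor((28 + 28)/36) = 1.
  m_2 = 36*1 - 28 = 8, d_2 = (820 - 8^2)/36 = 756/36 = 21, a_2 = floor((28 + 8)/21) = 1.
  m_3 = 21*1 - 8 = 13, d_3 = (820 - 13^2)/21 = 651/21 = 31, a_3 = floor((28 + 13)/31) = 1.
  m_4 = 31*1 - 13 = 18, d_4 = (820 - 18^2)/31 = 496/31 = 16, a_4 = floor((28 + 18)/16) = 2.
  m_5 = 16*2 - 18 = 14, d_5 = (820 - 14^2)/16 = 624/16 = 39, a_5 = floor((28 + 14)/39) = 1.
  m_6 = 39*1 - 14 = 25, d_6 = (820 - 25^2)/39 = 195/39 = 5, a_6 = floor((28 + 25)/5) = 10.
  m_7 = 5*10 - 25 = 25, d_7 = (820 - 25^2)/5 = 195/5 = 39, a_7 = floor((28 + 25)/39) = 1.
  m_8 = 39*1 - 25 = 14, d_8 = (820 - 14^2)/39 = 624/39 = 16, a_8 = floor((28 + 14)/16) = 2.
  m_9 = 16*2 - 14 = 18, d_9 = (820 - 18^2)/16 = 496/16 = 31, a_9 = floor((28 + 18)/31) = 1.
  m_10 = 31*1 - 18 = 13, d_10 = (820 - 13^2)/31 = 651/31 = 21, a_10 = floor((28 + 13)/21) = 1.
  m_11 = 21*1 - 13 = 8, d_11 = (820 - 8^2)/21 = 756/21 = 36, a_11 = floor((28 + 8)/36) = 1.
  m_12 = 36*1 - 8 = 28, d_12 = (820 - 28^2)/36 = 36/36 = 1, a_12 = floor((28 + 28)/1) = 56.
  m_13 = 1*56 - 28 = 28, d_13 = (820 - 28^2)/1 = 36/1 = 36: (m_13, d_13) = (m_1, d_1) = (28, 36), so from here the quotients repeat a_1, ..., a_12; the period length is 12.
So sqrt(820) = [28; (1, 1, 1, 2, 1, 10, 1, 2, 1, 1, 1, 56)] with period length k = 12.
k is even, so the fundamental solution of x^2 - 820y^2 = 1 is (p_{k-1}, q_{k-1}) = (p_11, q_11); compute convergents through index 11.
Convergents (p_i = a_i*p_{i-1} + p_{i-2}, q_i = a_i*q_{i-1} + q_{i-2} with p_{-2}=0, p_{-1}=1, q_{-2}=1, q_{-1}=0):
  i=0: a_0=28, p_0 = 28*1 + 0 = 28, q_0 = 28*0 + 1 = 1.
  i=1: a_1=1, p_1 = 1*28 + 1 = 29, q_1 = 1*1 + 0 = 1.
  i=2: a_2=1, p_2 = 1*29 + 28 = 57, q_2 = 1*1 + 1 = 2.
  i=3: a_3=1, p_3 = 1*57 + 29 = 86, q_3 = 1*2 + 1 = 3.
  i=4: a_4=2, p_4 = 2*86 + 57 = 229, q_4 = 2*3 + 2 = 8.
  i=5: a_5=1, p_5 = 1*229 + 86 = 315, q_5 = 1*8 + 3 = 11.
  i=6: a_6=10, p_6 = 10*315 + 229 = 3379, q_6 = 10*11 + 8 = 118.
  i=7: a_7=1, p_7 = 1*3379 + 315 = 3694, q_7 = 1*118 + 11 = 129.
  i=8: a_8=2, p_8 = 2*3694 + 3379 = 10767, q_8 = 2*129 + 118 = 376.
  i=9: a_9=1, p_9 = 1*10767 + 3694 = 14461, q_9 = 1*376 + 129 = 505.
  i=10: a_10=1, p_10 = 1*14461 + 10767 = 25228, q_10 = 1*505 + 376 = 881.
  i=11: a_11=1, p_11 = 1*25228 + 14461 = 39689, q_11 = 1*881 + 505 = 1386.
Check: 39689^2 - 820*1386^2 = 1575216721 - 1575216720 = 1, so (x, y) = (39689, 1386) solves the equation, and by the theorem it is the least positive solution.

(x, y) = (39689, 1386)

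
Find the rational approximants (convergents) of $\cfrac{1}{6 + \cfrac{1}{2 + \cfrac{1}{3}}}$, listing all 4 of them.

Using the convergent recurrence p_i = a_i*p_{i-1} + p_{i-2}, q_i = a_i*q_{i-1} + q_{i-2} with p_{-2}=0, p_{-1}=1, q_{-2}=1, q_{-1}=0:
  i=0: a_0=0, p_0 = 0*1 + 0 = 0, q_0 = 0*0 + 1 = 1.
  i=1: a_1=6, p_1 = 6*0 + 1 = 1, q_1 = 6*1 + 0 = 6.
  i=2: a_2=2, p_2 = 2*1 + 0 = 2, q_2 = 2*6 + 1 = 13.
  i=3: a_3=3, p_3 = 3*2 + 1 = 7, q_3 = 3*13 + 6 = 45.

0/1, 1/6, 2/13, 7/45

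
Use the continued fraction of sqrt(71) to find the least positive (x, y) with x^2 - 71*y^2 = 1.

(x, y) = (3480, 413)

First expand sqrt(71) as a continued fraction. With x_i = (sqrt(71) + m_i)/d_i and (m_0, d_0) = (0, 1): a_0 = floor(sqrt(71)) = 8, since 8^2 = 64 <= 71 < 81 = 9^2.
Iterate m_{i+1} = d_i*a_i - m_i, d_{i+1} = (71 - m_{i+1}^2)/d_i, a_{i+1} = floor((a_0 + m_{i+1})/d_{i+1}):
  m_1 = 1*8 - 0 = 8, d_1 = (71 - 8^2)/1 = 7/1 = 7, a_1 = floor((8 + 8)/7) = 2.
  m_2 = 7*2 - 8 = 6, d_2 = (71 - 6^2)/7 = 35/7 = 5, a_2 = floor((8 + 6)/5) = 2.
  m_3 = 5*2 - 6 = 4, d_3 = (71 - 4^2)/5 = 55/5 = 11, a_3 = floor((8 + 4)/11) = 1.
  m_4 = 11*1 - 4 = 7, d_4 = (71 - 7^2)/11 = 22/11 = 2, a_4 = floor((8 + 7)/2) = 7.
  m_5 = 2*7 - 7 = 7, d_5 = (71 - 7^2)/2 = 22/2 = 11, a_5 = floor((8 + 7)/11) = 1.
  m_6 = 11*1 - 7 = 4, d_6 = (71 - 4^2)/11 = 55/11 = 5, a_6 = floor((8 + 4)/5) = 2.
  m_7 = 5*2 - 4 = 6, d_7 = (71 - 6^2)/5 = 35/5 = 7, a_7 = floor((8 + 6)/7) = 2.
  m_8 = 7*2 - 6 = 8, d_8 = (71 - 8^2)/7 = 7/7 = 1, a_8 = floor((8 + 8)/1) = 16.
  m_9 = 1*16 - 8 = 8, d_9 = (71 - 8^2)/1 = 7/1 = 7: (m_9, d_9) = (m_1, d_1) = (8, 7), so from here the quotients repeat a_1, ..., a_8; the period length is 8.
So sqrt(71) = [8; (2, 2, 1, 7, 1, 2, 2, 16)] with period length k = 8.
k is even, so the fundamental solution of x^2 - 71y^2 = 1 is (p_{k-1}, q_{k-1}) = (p_7, q_7); compute convergents through index 7.
Convergents (p_i = a_i*p_{i-1} + p_{i-2}, q_i = a_i*q_{i-1} + q_{i-2} with p_{-2}=0, p_{-1}=1, q_{-2}=1, q_{-1}=0):
  i=0: a_0=8, p_0 = 8*1 + 0 = 8, q_0 = 8*0 + 1 = 1.
  i=1: a_1=2, p_1 = 2*8 + 1 = 17, q_1 = 2*1 + 0 = 2.
  i=2: a_2=2, p_2 = 2*17 + 8 = 42, q_2 = 2*2 + 1 = 5.
  i=3: a_3=1, p_3 = 1*42 + 17 = 59, q_3 = 1*5 + 2 = 7.
  i=4: a_4=7, p_4 = 7*59 + 42 = 455, q_4 = 7*7 + 5 = 54.
  i=5: a_5=1, p_5 = 1*455 + 59 = 514, q_5 = 1*54 + 7 = 61.
  i=6: a_6=2, p_6 = 2*514 + 455 = 1483, q_6 = 2*61 + 54 = 176.
  i=7: a_7=2, p_7 = 2*1483 + 514 = 3480, q_7 = 2*176 + 61 = 413.
Check: 3480^2 - 71*413^2 = 12110400 - 12110399 = 1, so (x, y) = (3480, 413) solves the equation, and by the theorem it is the least positive solution.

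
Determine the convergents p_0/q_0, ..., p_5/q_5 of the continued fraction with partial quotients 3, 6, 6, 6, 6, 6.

Using the convergent recurrence p_i = a_i*p_{i-1} + p_{i-2}, q_i = a_i*q_{i-1} + q_{i-2} with p_{-2}=0, p_{-1}=1, q_{-2}=1, q_{-1}=0:
  i=0: a_0=3, p_0 = 3*1 + 0 = 3, q_0 = 3*0 + 1 = 1.
  i=1: a_1=6, p_1 = 6*3 + 1 = 19, q_1 = 6*1 + 0 = 6.
  i=2: a_2=6, p_2 = 6*19 + 3 = 117, q_2 = 6*6 + 1 = 37.
  i=3: a_3=6, p_3 = 6*117 + 19 = 721, q_3 = 6*37 + 6 = 228.
  i=4: a_4=6, p_4 = 6*721 + 117 = 4443, q_4 = 6*228 + 37 = 1405.
  i=5: a_5=6, p_5 = 6*4443 + 721 = 27379, q_5 = 6*1405 + 228 = 8658.

3/1, 19/6, 117/37, 721/228, 4443/1405, 27379/8658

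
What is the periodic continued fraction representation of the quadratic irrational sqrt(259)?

[16; (10, 1, 2, 3, 4, 3, 2, 1, 10, 32)]

Write x_i = (sqrt(259) + m_i)/d_i with (m_0, d_0) = (0, 1). a_0 = floor(sqrt(259)) = 16, since 16^2 = 256 <= 259 < 289 = 17^2.
Iterate m_{i+1} = d_i*a_i - m_i, d_{i+1} = (259 - m_{i+1}^2)/d_i, a_{i+1} = floor((a_0 + m_{i+1})/d_{i+1}):
  m_1 = 1*16 - 0 = 16, d_1 = (259 - 16^2)/1 = 3/1 = 3, a_1 = floor((16 + 16)/3) = 10.
  m_2 = 3*10 - 16 = 14, d_2 = (259 - 14^2)/3 = 63/3 = 21, a_2 = floor((16 + 14)/21) = 1.
  m_3 = 21*1 - 14 = 7, d_3 = (259 - 7^2)/21 = 210/21 = 10, a_3 = floor((16 + 7)/10) = 2.
  m_4 = 10*2 - 7 = 13, d_4 = (259 - 13^2)/10 = 90/10 = 9, a_4 = floor((16 + 13)/9) = 3.
  m_5 = 9*3 - 13 = 14, d_5 = (259 - 14^2)/9 = 63/9 = 7, a_5 = floor((16 + 14)/7) = 4.
  m_6 = 7*4 - 14 = 14, d_6 = (259 - 14^2)/7 = 63/7 = 9, a_6 = floor((16 + 14)/9) = 3.
  m_7 = 9*3 - 14 = 13, d_7 = (259 - 13^2)/9 = 90/9 = 10, a_7 = floor((16 + 13)/10) = 2.
  m_8 = 10*2 - 13 = 7, d_8 = (259 - 7^2)/10 = 210/10 = 21, a_8 = floor((16 + 7)/21) = 1.
  m_9 = 21*1 - 7 = 14, d_9 = (259 - 14^2)/21 = 63/21 = 3, a_9 = floor((16 + 14)/3) = 10.
  m_10 = 3*10 - 14 = 16, d_10 = (259 - 16^2)/3 = 3/3 = 1, a_10 = floor((16 + 16)/1) = 32.
  m_11 = 1*32 - 16 = 16, d_11 = (259 - 16^2)/1 = 3/1 = 3: (m_11, d_11) = (m_1, d_1) = (16, 3), so from here the quotients repeat a_1, ..., a_10; the period length is 10.
Hence the expansion of sqrt(259) is a_0 = 16 followed by the repeating block 10, 1, 2, 3, 4, 3, 2, 1, 10, 32 (period 10).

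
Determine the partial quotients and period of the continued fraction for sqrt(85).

[9; (4, 1, 1, 4, 18)]

Write x_i = (sqrt(85) + m_i)/d_i with (m_0, d_0) = (0, 1). a_0 = floor(sqrt(85)) = 9, since 9^2 = 81 <= 85 < 100 = 10^2.
Iterate m_{i+1} = d_i*a_i - m_i, d_{i+1} = (85 - m_{i+1}^2)/d_i, a_{i+1} = floor((a_0 + m_{i+1})/d_{i+1}):
  m_1 = 1*9 - 0 = 9, d_1 = (85 - 9^2)/1 = 4/1 = 4, a_1 = floor((9 + 9)/4) = 4.
  m_2 = 4*4 - 9 = 7, d_2 = (85 - 7^2)/4 = 36/4 = 9, a_2 = floor((9 + 7)/9) = 1.
  m_3 = 9*1 - 7 = 2, d_3 = (85 - 2^2)/9 = 81/9 = 9, a_3 = floor((9 + 2)/9) = 1.
  m_4 = 9*1 - 2 = 7, d_4 = (85 - 7^2)/9 = 36/9 = 4, a_4 = floor((9 + 7)/4) = 4.
  m_5 = 4*4 - 7 = 9, d_5 = (85 - 9^2)/4 = 4/4 = 1, a_5 = floor((9 + 9)/1) = 18.
  m_6 = 1*18 - 9 = 9, d_6 = (85 - 9^2)/1 = 4/1 = 4: (m_6, d_6) = (m_1, d_1) = (9, 4), so from here the quotients repeat a_1, ..., a_5; the period length is 5.
Hence the expansion of sqrt(85) is a_0 = 9 followed by the repeating block 4, 1, 1, 4, 18 (period 5).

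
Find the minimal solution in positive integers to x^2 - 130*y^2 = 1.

First expand sqrt(130) as a continued fraction. With x_i = (sqrt(130) + m_i)/d_i and (m_0, d_0) = (0, 1): a_0 = floor(sqrt(130)) = 11, since 11^2 = 121 <= 130 < 144 = 12^2.
Iterate m_{i+1} = d_i*a_i - m_i, d_{i+1} = (130 - m_{i+1}^2)/d_i, a_{i+1} = floor((a_0 + m_{i+1})/d_{i+1}):
  m_1 = 1*11 - 0 = 11, d_1 = (130 - 11^2)/1 = 9/1 = 9, a_1 = floor((11 + 11)/9) = 2.
  m_2 = 9*2 - 11 = 7, d_2 = (130 - 7^2)/9 = 81/9 = 9, a_2 = floor((11 + 7)/9) = 2.
  m_3 = 9*2 - 7 = 11, d_3 = (130 - 11^2)/9 = 9/9 = 1, a_3 = floor((11 + 11)/1) = 22.
  m_4 = 1*22 - 11 = 11, d_4 = (130 - 11^2)/1 = 9/1 = 9: (m_4, d_4) = (m_1, d_1) = (11, 9), so from here the quotients repeat a_1, ..., a_3; the period length is 3.
So sqrt(130) = [11; (2, 2, 22)] with period length k = 3.
k is odd, so (p_{k-1}, q_{k-1}) only solves x^2 - 130y^2 = -1 and the fundamental solution of x^2 - 130y^2 = 1 is (p_{2k-1}, q_{2k-1}) = (p_5, q_5); compute convergents through index 5, running through the period twice.
Convergents (p_i = a_i*p_{i-1} + p_{i-2}, q_i = a_i*q_{i-1} + q_{i-2} with p_{-2}=0, p_{-1}=1, q_{-2}=1, q_{-1}=0):
  i=0: a_0=11, p_0 = 11*1 + 0 = 11, q_0 = 11*0 + 1 = 1.
  i=1: a_1=2, p_1 = 2*11 + 1 = 23, q_1 = 2*1 + 0 = 2.
  i=2: a_2=2, p_2 = 2*23 + 11 = 57, q_2 = 2*2 + 1 = 5.
  i=3: a_3=22, p_3 = 22*57 + 23 = 1277, q_3 = 22*5 + 2 = 112.
  i=4: a_4=2, p_4 = 2*1277 + 57 = 2611, q_4 = 2*112 + 5 = 229.
  i=5: a_5=2, p_5 = 2*2611 + 1277 = 6499, q_5 = 2*229 + 112 = 570.
Indeed p_2^2 - 130*q_2^2 = 3249 - 3250 = -1, not +1.
Check: 6499^2 - 130*570^2 = 42237001 - 42237000 = 1, so (x, y) = (6499, 570) solves the equation, and by the theorem it is the least positive solution.

(x, y) = (6499, 570)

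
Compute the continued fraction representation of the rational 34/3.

Run the Euclidean algorithm on 34 and 3; the successive quotients are the partial quotients a_0, a_1, ... (each step inverts the fractional part left over by the previous one):
  34 = 11*3 + 1, so a_0 = 11.
  3 = 3*1 + 0, so a_1 = 3.
The remainder reaches 0 after 2 divisions, so the expansion has 2 partial quotients, read off in order.

[11; 3]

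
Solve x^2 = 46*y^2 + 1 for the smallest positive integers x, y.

(x, y) = (24335, 3588)

First expand sqrt(46) as a continued fraction. With x_i = (sqrt(46) + m_i)/d_i and (m_0, d_0) = (0, 1): a_0 = floor(sqrt(46)) = 6, since 6^2 = 36 <= 46 < 49 = 7^2.
Iterate m_{i+1} = d_i*a_i - m_i, d_{i+1} = (46 - m_{i+1}^2)/d_i, a_{i+1} = floor((a_0 + m_{i+1})/d_{i+1}):
  m_1 = 1*6 - 0 = 6, d_1 = (46 - 6^2)/1 = 10/1 = 10, a_1 = floor((6 + 6)/10) = 1.
  m_2 = 10*1 - 6 = 4, d_2 = (46 - 4^2)/10 = 30/10 = 3, a_2 = floor((6 + 4)/3) = 3.
  m_3 = 3*3 - 4 = 5, d_3 = (46 - 5^2)/3 = 21/3 = 7, a_3 = floor((6 + 5)/7) = 1.
  m_4 = 7*1 - 5 = 2, d_4 = (46 - 2^2)/7 = 42/7 = 6, a_4 = floor((6 + 2)/6) = 1.
  m_5 = 6*1 - 2 = 4, d_5 = (46 - 4^2)/6 = 30/6 = 5, a_5 = floor((6 + 4)/5) = 2.
  m_6 = 5*2 - 4 = 6, d_6 = (46 - 6^2)/5 = 10/5 = 2, a_6 = floor((6 + 6)/2) = 6.
  m_7 = 2*6 - 6 = 6, d_7 = (46 - 6^2)/2 = 10/2 = 5, a_7 = floor((6 + 6)/5) = 2.
  m_8 = 5*2 - 6 = 4, d_8 = (46 - 4^2)/5 = 30/5 = 6, a_8 = floor((6 + 4)/6) = 1.
  m_9 = 6*1 - 4 = 2, d_9 = (46 - 2^2)/6 = 42/6 = 7, a_9 = floor((6 + 2)/7) = 1.
  m_10 = 7*1 - 2 = 5, d_10 = (46 - 5^2)/7 = 21/7 = 3, a_10 = floor((6 + 5)/3) = 3.
  m_11 = 3*3 - 5 = 4, d_11 = (46 - 4^2)/3 = 30/3 = 10, a_11 = floor((6 + 4)/10) = 1.
  m_12 = 10*1 - 4 = 6, d_12 = (46 - 6^2)/10 = 10/10 = 1, a_12 = floor((6 + 6)/1) = 12.
  m_13 = 1*12 - 6 = 6, d_13 = (46 - 6^2)/1 = 10/1 = 10: (m_13, d_13) = (m_1, d_1) = (6, 10), so from here the quotients repeat a_1, ..., a_12; the period length is 12.
So sqrt(46) = [6; (1, 3, 1, 1, 2, 6, 2, 1, 1, 3, 1, 12)] with period length k = 12.
k is even, so the fundamental solution of x^2 - 46y^2 = 1 is (p_{k-1}, q_{k-1}) = (p_11, q_11); compute convergents through index 11.
Convergents (p_i = a_i*p_{i-1} + p_{i-2}, q_i = a_i*q_{i-1} + q_{i-2} with p_{-2}=0, p_{-1}=1, q_{-2}=1, q_{-1}=0):
  i=0: a_0=6, p_0 = 6*1 + 0 = 6, q_0 = 6*0 + 1 = 1.
  i=1: a_1=1, p_1 = 1*6 + 1 = 7, q_1 = 1*1 + 0 = 1.
  i=2: a_2=3, p_2 = 3*7 + 6 = 27, q_2 = 3*1 + 1 = 4.
  i=3: a_3=1, p_3 = 1*27 + 7 = 34, q_3 = 1*4 + 1 = 5.
  i=4: a_4=1, p_4 = 1*34 + 27 = 61, q_4 = 1*5 + 4 = 9.
  i=5: a_5=2, p_5 = 2*61 + 34 = 156, q_5 = 2*9 + 5 = 23.
  i=6: a_6=6, p_6 = 6*156 + 61 = 997, q_6 = 6*23 + 9 = 147.
  i=7: a_7=2, p_7 = 2*997 + 156 = 2150, q_7 = 2*147 + 23 = 317.
  i=8: a_8=1, p_8 = 1*2150 + 997 = 3147, q_8 = 1*317 + 147 = 464.
  i=9: a_9=1, p_9 = 1*3147 + 2150 = 5297, q_9 = 1*464 + 317 = 781.
  i=10: a_10=3, p_10 = 3*5297 + 3147 = 19038, q_10 = 3*781 + 464 = 2807.
  i=11: a_11=1, p_11 = 1*19038 + 5297 = 24335, q_11 = 1*2807 + 781 = 3588.
Check: 24335^2 - 46*3588^2 = 592192225 - 592192224 = 1, so (x, y) = (24335, 3588) solves the equation, and by the theorem it is the least positive solution.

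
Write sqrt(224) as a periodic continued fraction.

[14; (1, 28)]

Write x_i = (sqrt(224) + m_i)/d_i with (m_0, d_0) = (0, 1). a_0 = floor(sqrt(224)) = 14, since 14^2 = 196 <= 224 < 225 = 15^2.
Iterate m_{i+1} = d_i*a_i - m_i, d_{i+1} = (224 - m_{i+1}^2)/d_i, a_{i+1} = floor((a_0 + m_{i+1})/d_{i+1}):
  m_1 = 1*14 - 0 = 14, d_1 = (224 - 14^2)/1 = 28/1 = 28, a_1 = floor((14 + 14)/28) = 1.
  m_2 = 28*1 - 14 = 14, d_2 = (224 - 14^2)/28 = 28/28 = 1, a_2 = floor((14 + 14)/1) = 28.
  m_3 = 1*28 - 14 = 14, d_3 = (224 - 14^2)/1 = 28/1 = 28: (m_3, d_3) = (m_1, d_1) = (14, 28), so from here the quotients repeat a_1, a_2; the period length is 2.
Hence the expansion of sqrt(224) is a_0 = 14 followed by the repeating block 1, 28 (period 2).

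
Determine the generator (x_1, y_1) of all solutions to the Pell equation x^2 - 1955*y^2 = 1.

(x, y) = (2874, 65)

First expand sqrt(1955) as a continued fraction. With x_i = (sqrt(1955) + m_i)/d_i and (m_0, d_0) = (0, 1): a_0 = floor(sqrt(1955)) = 44, since 44^2 = 1936 <= 1955 < 2025 = 45^2.
Iterate m_{i+1} = d_i*a_i - m_i, d_{i+1} = (1955 - m_{i+1}^2)/d_i, a_{i+1} = floor((a_0 + m_{i+1})/d_{i+1}):
  m_1 = 1*44 - 0 = 44, d_1 = (1955 - 44^2)/1 = 19/1 = 19, a_1 = floor((44 + 44)/19) = 4.
  m_2 = 19*4 - 44 = 32, d_2 = (1955 - 32^2)/19 = 931/19 = 49, a_2 = floor((44 + 32)/49) = 1.
  m_3 = 49*1 - 32 = 17, d_3 = (1955 - 17^2)/49 = 1666/49 = 34, a_3 = floor((44 + 17)/34) = 1.
  m_4 = 34*1 - 17 = 17, d_4 = (1955 - 17^2)/34 = 1666/34 = 49, a_4 = floor((44 + 17)/49) = 1.
  m_5 = 49*1 - 17 = 32, d_5 = (1955 - 32^2)/49 = 931/49 = 19, a_5 = floor((44 + 32)/19) = 4.
  m_6 = 19*4 - 32 = 44, d_6 = (1955 - 44^2)/19 = 19/19 = 1, a_6 = floor((44 + 44)/1) = 88.
  m_7 = 1*88 - 44 = 44, d_7 = (1955 - 44^2)/1 = 19/1 = 19: (m_7, d_7) = (m_1, d_1) = (44, 19), so from here the quotients repeat a_1, ..., a_6; the period length is 6.
So sqrt(1955) = [44; (4, 1, 1, 1, 4, 88)] with period length k = 6.
k is even, so the fundamental solution of x^2 - 1955y^2 = 1 is (p_{k-1}, q_{k-1}) = (p_5, q_5); compute convergents through index 5.
Convergents (p_i = a_i*p_{i-1} + p_{i-2}, q_i = a_i*q_{i-1} + q_{i-2} with p_{-2}=0, p_{-1}=1, q_{-2}=1, q_{-1}=0):
  i=0: a_0=44, p_0 = 44*1 + 0 = 44, q_0 = 44*0 + 1 = 1.
  i=1: a_1=4, p_1 = 4*44 + 1 = 177, q_1 = 4*1 + 0 = 4.
  i=2: a_2=1, p_2 = 1*177 + 44 = 221, q_2 = 1*4 + 1 = 5.
  i=3: a_3=1, p_3 = 1*221 + 177 = 398, q_3 = 1*5 + 4 = 9.
  i=4: a_4=1, p_4 = 1*398 + 221 = 619, q_4 = 1*9 + 5 = 14.
  i=5: a_5=4, p_5 = 4*619 + 398 = 2874, q_5 = 4*14 + 9 = 65.
Check: 2874^2 - 1955*65^2 = 8259876 - 8259875 = 1, so (x, y) = (2874, 65) solves the equation, and by the theorem it is the least positive solution.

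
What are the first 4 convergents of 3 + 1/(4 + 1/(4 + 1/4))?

Using the convergent recurrence p_i = a_i*p_{i-1} + p_{i-2}, q_i = a_i*q_{i-1} + q_{i-2} with p_{-2}=0, p_{-1}=1, q_{-2}=1, q_{-1}=0:
  i=0: a_0=3, p_0 = 3*1 + 0 = 3, q_0 = 3*0 + 1 = 1.
  i=1: a_1=4, p_1 = 4*3 + 1 = 13, q_1 = 4*1 + 0 = 4.
  i=2: a_2=4, p_2 = 4*13 + 3 = 55, q_2 = 4*4 + 1 = 17.
  i=3: a_3=4, p_3 = 4*55 + 13 = 233, q_3 = 4*17 + 4 = 72.

3/1, 13/4, 55/17, 233/72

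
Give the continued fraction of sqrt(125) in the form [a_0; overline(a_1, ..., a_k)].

Write x_i = (sqrt(125) + m_i)/d_i with (m_0, d_0) = (0, 1). a_0 = floor(sqrt(125)) = 11, since 11^2 = 121 <= 125 < 144 = 12^2.
Iterate m_{i+1} = d_i*a_i - m_i, d_{i+1} = (125 - m_{i+1}^2)/d_i, a_{i+1} = floor((a_0 + m_{i+1})/d_{i+1}):
  m_1 = 1*11 - 0 = 11, d_1 = (125 - 11^2)/1 = 4/1 = 4, a_1 = floor((11 + 11)/4) = 5.
  m_2 = 4*5 - 11 = 9, d_2 = (125 - 9^2)/4 = 44/4 = 11, a_2 = floor((11 + 9)/11) = 1.
  m_3 = 11*1 - 9 = 2, d_3 = (125 - 2^2)/11 = 121/11 = 11, a_3 = floor((11 + 2)/11) = 1.
  m_4 = 11*1 - 2 = 9, d_4 = (125 - 9^2)/11 = 44/11 = 4, a_4 = floor((11 + 9)/4) = 5.
  m_5 = 4*5 - 9 = 11, d_5 = (125 - 11^2)/4 = 4/4 = 1, a_5 = floor((11 + 11)/1) = 22.
  m_6 = 1*22 - 11 = 11, d_6 = (125 - 11^2)/1 = 4/1 = 4: (m_6, d_6) = (m_1, d_1) = (11, 4), so from here the quotients repeat a_1, ..., a_5; the period length is 5.
Hence the expansion of sqrt(125) is a_0 = 11 followed by the repeating block 5, 1, 1, 5, 22 (period 5).

[11; overline(5, 1, 1, 5, 22)]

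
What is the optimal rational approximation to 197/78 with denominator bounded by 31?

Expand x = 197/78 as a continued fraction with the Euclidean algorithm:
  197 = 2*78 + 41, so a_0 = 2.
  78 = 1*41 + 37, so a_1 = 1.
  41 = 1*37 + 4, so a_2 = 1.
  37 = 9*4 + 1, so a_3 = 9.
  4 = 4*1 + 0, so a_4 = 4.
so x = [2; 1, 1, 9, 4].
Convergents (p_i = a_i*p_{i-1} + p_{i-2}, q_i = a_i*q_{i-1} + q_{i-2} with p_{-2}=0, p_{-1}=1, q_{-2}=1, q_{-1}=0), until the denominator exceeds 31:
  i=0: a_0=2, p_0 = 2*1 + 0 = 2, q_0 = 2*0 + 1 = 1.
  i=1: a_1=1, p_1 = 1*2 + 1 = 3, q_1 = 1*1 + 0 = 1.
  i=2: a_2=1, p_2 = 1*3 + 2 = 5, q_2 = 1*1 + 1 = 2.
  i=3: a_3=9, p_3 = 9*5 + 3 = 48, q_3 = 9*2 + 1 = 19.
  i=4: a_4=4, p_4 = 4*48 + 5 = 197, q_4 = 4*19 + 2 = 78.
q_4 = 78 > 31, so the last convergent with denominator <= 31 is p_3/q_3 = 48/19.
The closest fraction with denominator <= 31 is either p_3/q_3 or the intermediate fraction (k*p_3 + p_2)/(k*q_3 + q_2) with the largest k >= 1 whose denominator stays <= 31; these approach x as k grows, and every other convergent or intermediate fraction in range is farther away.
Largest k: floor((31 - q_2)/q_3) = floor((31 - 2)/19) = 1.
That gives (1*48 + 5)/(1*19 + 2) = 53/21.
Compare the errors: |x - 48/19| = |197*19 - 48*78|/(78*19) = 1/1482, and |x - 53/21| = |197*21 - 53*78|/(78*21) = 3/1638.
Cross-multiplying, 1*1638 = 1638 < 4446 = 3*1482, so 1/1482 is smaller: the convergent 48/19 is closer to x than 53/21.

48/19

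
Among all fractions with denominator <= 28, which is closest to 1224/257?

Expand x = 1224/257 as a continued fraction with the Euclidean algorithm:
  1224 = 4*257 + 196, so a_0 = 4.
  257 = 1*196 + 61, so a_1 = 1.
  196 = 3*61 + 13, so a_2 = 3.
  61 = 4*13 + 9, so a_3 = 4.
  13 = 1*9 + 4, so a_4 = 1.
  9 = 2*4 + 1, so a_5 = 2.
  4 = 4*1 + 0, so a_6 = 4.
so x = [4; 1, 3, 4, 1, 2, 4].
Convergents (p_i = a_i*p_{i-1} + p_{i-2}, q_i = a_i*q_{i-1} + q_{i-2} with p_{-2}=0, p_{-1}=1, q_{-2}=1, q_{-1}=0), until the denominator exceeds 28:
  i=0: a_0=4, p_0 = 4*1 + 0 = 4, q_0 = 4*0 + 1 = 1.
  i=1: a_1=1, p_1 = 1*4 + 1 = 5, q_1 = 1*1 + 0 = 1.
  i=2: a_2=3, p_2 = 3*5 + 4 = 19, q_2 = 3*1 + 1 = 4.
  i=3: a_3=4, p_3 = 4*19 + 5 = 81, q_3 = 4*4 + 1 = 17.
  i=4: a_4=1, p_4 = 1*81 + 19 = 100, q_4 = 1*17 + 4 = 21.
  i=5: a_5=2, p_5 = 2*100 + 81 = 281, q_5 = 2*21 + 17 = 59.
q_5 = 59 > 28, so the last convergent with denominator <= 28 is p_4/q_4 = 100/21.
The closest fraction with denominator <= 28 is either p_4/q_4 or the intermediate fraction (k*p_4 + p_3)/(k*q_4 + q_3) with the largest k >= 1 whose denominator stays <= 28; these approach x as k grows, and every other convergent or intermediate fraction in range is farther away.
Largest k: floor((28 - q_3)/q_4) = floor((28 - 17)/21) = 0.
Since k = 0, no intermediate fraction beyond p_4/q_4 has denominator <= 28, so the convergent 100/21 is the closest (its error is |1224*21 - 100*257|/(257*21) = 4/5397).

100/21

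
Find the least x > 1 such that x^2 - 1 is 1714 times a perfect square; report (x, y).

(x, y) = (85699, 2070)

First expand sqrt(1714) as a continued fraction. With x_i = (sqrt(1714) + m_i)/d_i and (m_0, d_0) = (0, 1): a_0 = floor(sqrt(1714)) = 41, since 41^2 = 1681 <= 1714 < 1764 = 42^2.
Iterate m_{i+1} = d_i*a_i - m_i, d_{i+1} = (1714 - m_{i+1}^2)/d_i, a_{i+1} = floor((a_0 + m_{i+1})/d_{i+1}):
  m_1 = 1*41 - 0 = 41, d_1 = (1714 - 41^2)/1 = 33/1 = 33, a_1 = floor((41 + 41)/33) = 2.
  m_2 = 33*2 - 41 = 25, d_2 = (1714 - 25^2)/33 = 1089/33 = 33, a_2 = floor((41 + 25)/33) = 2.
  m_3 = 33*2 - 25 = 41, d_3 = (1714 - 41^2)/33 = 33/33 = 1, a_3 = floor((41 + 41)/1) = 82.
  m_4 = 1*82 - 41 = 41, d_4 = (1714 - 41^2)/1 = 33/1 = 33: (m_4, d_4) = (m_1, d_1) = (41, 33), so from here the quotients repeat a_1, ..., a_3; the period length is 3.
So sqrt(1714) = [41; (2, 2, 82)] with period length k = 3.
k is odd, so (p_{k-1}, q_{k-1}) only solves x^2 - 1714y^2 = -1 and the fundamental solution of x^2 - 1714y^2 = 1 is (p_{2k-1}, q_{2k-1}) = (p_5, q_5); compute convergents through index 5, running through the period twice.
Convergents (p_i = a_i*p_{i-1} + p_{i-2}, q_i = a_i*q_{i-1} + q_{i-2} with p_{-2}=0, p_{-1}=1, q_{-2}=1, q_{-1}=0):
  i=0: a_0=41, p_0 = 41*1 + 0 = 41, q_0 = 41*0 + 1 = 1.
  i=1: a_1=2, p_1 = 2*41 + 1 = 83, q_1 = 2*1 + 0 = 2.
  i=2: a_2=2, p_2 = 2*83 + 41 = 207, q_2 = 2*2 + 1 = 5.
  i=3: a_3=82, p_3 = 82*207 + 83 = 17057, q_3 = 82*5 + 2 = 412.
  i=4: a_4=2, p_4 = 2*17057 + 207 = 34321, q_4 = 2*412 + 5 = 829.
  i=5: a_5=2, p_5 = 2*34321 + 17057 = 85699, q_5 = 2*829 + 412 = 2070.
Indeed p_2^2 - 1714*q_2^2 = 42849 - 42850 = -1, not +1.
Check: 85699^2 - 1714*2070^2 = 7344318601 - 7344318600 = 1, so (x, y) = (85699, 2070) solves the equation, and by the theorem it is the least positive solution.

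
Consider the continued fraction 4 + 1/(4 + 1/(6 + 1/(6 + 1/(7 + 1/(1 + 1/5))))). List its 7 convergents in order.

4/1, 17/4, 106/25, 653/154, 4677/1103, 5330/1257, 31327/7388

Using the convergent recurrence p_i = a_i*p_{i-1} + p_{i-2}, q_i = a_i*q_{i-1} + q_{i-2} with p_{-2}=0, p_{-1}=1, q_{-2}=1, q_{-1}=0:
  i=0: a_0=4, p_0 = 4*1 + 0 = 4, q_0 = 4*0 + 1 = 1.
  i=1: a_1=4, p_1 = 4*4 + 1 = 17, q_1 = 4*1 + 0 = 4.
  i=2: a_2=6, p_2 = 6*17 + 4 = 106, q_2 = 6*4 + 1 = 25.
  i=3: a_3=6, p_3 = 6*106 + 17 = 653, q_3 = 6*25 + 4 = 154.
  i=4: a_4=7, p_4 = 7*653 + 106 = 4677, q_4 = 7*154 + 25 = 1103.
  i=5: a_5=1, p_5 = 1*4677 + 653 = 5330, q_5 = 1*1103 + 154 = 1257.
  i=6: a_6=5, p_6 = 5*5330 + 4677 = 31327, q_6 = 5*1257 + 1103 = 7388.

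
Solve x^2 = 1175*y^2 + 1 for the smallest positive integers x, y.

(x, y) = (442224, 12901)

First expand sqrt(1175) as a continued fraction. With x_i = (sqrt(1175) + m_i)/d_i and (m_0, d_0) = (0, 1): a_0 = floor(sqrt(1175)) = 34, since 34^2 = 1156 <= 1175 < 1225 = 35^2.
Iterate m_{i+1} = d_i*a_i - m_i, d_{i+1} = (1175 - m_{i+1}^2)/d_i, a_{i+1} = floor((a_0 + m_{i+1})/d_{i+1}):
  m_1 = 1*34 - 0 = 34, d_1 = (1175 - 34^2)/1 = 19/1 = 19, a_1 = floor((34 + 34)/19) = 3.
  m_2 = 19*3 - 34 = 23, d_2 = (1175 - 23^2)/19 = 646/19 = 34, a_2 = floor((34 + 23)/34) = 1.
  m_3 = 34*1 - 23 = 11, d_3 = (1175 - 11^2)/34 = 1054/34 = 31, a_3 = floor((34 + 11)/31) = 1.
  m_4 = 31*1 - 11 = 20, d_4 = (1175 - 20^2)/31 = 775/31 = 25, a_4 = floor((34 + 20)/25) = 2.
  m_5 = 25*2 - 20 = 30, d_5 = (1175 - 30^2)/25 = 275/25 = 11, a_5 = floor((34 + 30)/11) = 5.
  m_6 = 11*5 - 30 = 25, d_6 = (1175 - 25^2)/11 = 550/11 = 50, a_6 = floor((34 + 25)/50) = 1.
  m_7 = 50*1 - 25 = 25, d_7 = (1175 - 25^2)/50 = 550/50 = 11, a_7 = floor((34 + 25)/11) = 5.
  m_8 = 11*5 - 25 = 30, d_8 = (1175 - 30^2)/11 = 275/11 = 25, a_8 = floor((34 + 30)/25) = 2.
  m_9 = 25*2 - 30 = 20, d_9 = (1175 - 20^2)/25 = 775/25 = 31, a_9 = floor((34 + 20)/31) = 1.
  m_10 = 31*1 - 20 = 11, d_10 = (1175 - 11^2)/31 = 1054/31 = 34, a_10 = floor((34 + 11)/34) = 1.
  m_11 = 34*1 - 11 = 23, d_11 = (1175 - 23^2)/34 = 646/34 = 19, a_11 = floor((34 + 23)/19) = 3.
  m_12 = 19*3 - 23 = 34, d_12 = (1175 - 34^2)/19 = 19/19 = 1, a_12 = floor((34 + 34)/1) = 68.
  m_13 = 1*68 - 34 = 34, d_13 = (1175 - 34^2)/1 = 19/1 = 19: (m_13, d_13) = (m_1, d_1) = (34, 19), so from here the quotients repeat a_1, ..., a_12; the period length is 12.
So sqrt(1175) = [34; (3, 1, 1, 2, 5, 1, 5, 2, 1, 1, 3, 68)] with period length k = 12.
k is even, so the fundamental solution of x^2 - 1175y^2 = 1 is (p_{k-1}, q_{k-1}) = (p_11, q_11); compute convergents through index 11.
Convergents (p_i = a_i*p_{i-1} + p_{i-2}, q_i = a_i*q_{i-1} + q_{i-2} with p_{-2}=0, p_{-1}=1, q_{-2}=1, q_{-1}=0):
  i=0: a_0=34, p_0 = 34*1 + 0 = 34, q_0 = 34*0 + 1 = 1.
  i=1: a_1=3, p_1 = 3*34 + 1 = 103, q_1 = 3*1 + 0 = 3.
  i=2: a_2=1, p_2 = 1*103 + 34 = 137, q_2 = 1*3 + 1 = 4.
  i=3: a_3=1, p_3 = 1*137 + 103 = 240, q_3 = 1*4 + 3 = 7.
  i=4: a_4=2, p_4 = 2*240 + 137 = 617, q_4 = 2*7 + 4 = 18.
  i=5: a_5=5, p_5 = 5*617 + 240 = 3325, q_5 = 5*18 + 7 = 97.
  i=6: a_6=1, p_6 = 1*3325 + 617 = 3942, q_6 = 1*97 + 18 = 115.
  i=7: a_7=5, p_7 = 5*3942 + 3325 = 23035, q_7 = 5*115 + 97 = 672.
  i=8: a_8=2, p_8 = 2*23035 + 3942 = 50012, q_8 = 2*672 + 115 = 1459.
  i=9: a_9=1, p_9 = 1*50012 + 23035 = 73047, q_9 = 1*1459 + 672 = 2131.
  i=10: a_10=1, p_10 = 1*73047 + 50012 = 123059, q_10 = 1*2131 + 1459 = 3590.
  i=11: a_11=3, p_11 = 3*123059 + 73047 = 442224, q_11 = 3*3590 + 2131 = 12901.
Check: 442224^2 - 1175*12901^2 = 195562066176 - 195562066175 = 1, so (x, y) = (442224, 12901) solves the equation, and by the theorem it is the least positive solution.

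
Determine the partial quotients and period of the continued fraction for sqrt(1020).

Write x_i = (sqrt(1020) + m_i)/d_i with (m_0, d_0) = (0, 1). a_0 = floor(sqrt(1020)) = 31, since 31^2 = 961 <= 1020 < 1024 = 32^2.
Iterate m_{i+1} = d_i*a_i - m_i, d_{i+1} = (1020 - m_{i+1}^2)/d_i, a_{i+1} = floor((a_0 + m_{i+1})/d_{i+1}):
  m_1 = 1*31 - 0 = 31, d_1 = (1020 - 31^2)/1 = 59/1 = 59, a_1 = floor((31 + 31)/59) = 1.
  m_2 = 59*1 - 31 = 28, d_2 = (1020 - 28^2)/59 = 236/59 = 4, a_2 = floor((31 + 28)/4) = 14.
  m_3 = 4*14 - 28 = 28, d_3 = (1020 - 28^2)/4 = 236/4 = 59, a_3 = floor((31 + 28)/59) = 1.
  m_4 = 59*1 - 28 = 31, d_4 = (1020 - 31^2)/59 = 59/59 = 1, a_4 = floor((31 + 31)/1) = 62.
  m_5 = 1*62 - 31 = 31, d_5 = (1020 - 31^2)/1 = 59/1 = 59: (m_5, d_5) = (m_1, d_1) = (31, 59), so from here the quotients repeat a_1, ..., a_4; the period length is 4.
Hence the expansion of sqrt(1020) is a_0 = 31 followed by the repeating block 1, 14, 1, 62 (period 4).

[31; (1, 14, 1, 62)]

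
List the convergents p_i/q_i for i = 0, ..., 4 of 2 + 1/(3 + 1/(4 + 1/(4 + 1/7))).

2/1, 7/3, 30/13, 127/55, 919/398

Using the convergent recurrence p_i = a_i*p_{i-1} + p_{i-2}, q_i = a_i*q_{i-1} + q_{i-2} with p_{-2}=0, p_{-1}=1, q_{-2}=1, q_{-1}=0:
  i=0: a_0=2, p_0 = 2*1 + 0 = 2, q_0 = 2*0 + 1 = 1.
  i=1: a_1=3, p_1 = 3*2 + 1 = 7, q_1 = 3*1 + 0 = 3.
  i=2: a_2=4, p_2 = 4*7 + 2 = 30, q_2 = 4*3 + 1 = 13.
  i=3: a_3=4, p_3 = 4*30 + 7 = 127, q_3 = 4*13 + 3 = 55.
  i=4: a_4=7, p_4 = 7*127 + 30 = 919, q_4 = 7*55 + 13 = 398.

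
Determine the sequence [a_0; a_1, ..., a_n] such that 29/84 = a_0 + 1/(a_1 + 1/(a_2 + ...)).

[0; 2, 1, 8, 1, 2]

Run the Euclidean algorithm on 29 and 84; the successive quotients are the partial quotients a_0, a_1, ... (each step inverts the fractional part left over by the previous one):
  29 = 0*84 + 29, so a_0 = 0.
  84 = 2*29 + 26, so a_1 = 2.
  29 = 1*26 + 3, so a_2 = 1.
  26 = 8*3 + 2, so a_3 = 8.
  3 = 1*2 + 1, so a_4 = 1.
  2 = 2*1 + 0, so a_5 = 2.
The remainder reaches 0 after 6 divisions, so the expansion has 6 partial quotients, read off in order.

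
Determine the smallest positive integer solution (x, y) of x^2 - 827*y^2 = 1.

First expand sqrt(827) as a continued fraction. With x_i = (sqrt(827) + m_i)/d_i and (m_0, d_0) = (0, 1): a_0 = floor(sqrt(827)) = 28, since 28^2 = 784 <= 827 < 841 = 29^2.
Iterate m_{i+1} = d_i*a_i - m_i, d_{i+1} = (827 - m_{i+1}^2)/d_i, a_{i+1} = floor((a_0 + m_{i+1})/d_{i+1}):
  m_1 = 1*28 - 0 = 28, d_1 = (827 - 28^2)/1 = 43/1 = 43, a_1 = floor((28 + 28)/43) = 1.
  m_2 = 43*1 - 28 = 15, d_2 = (827 - 15^2)/43 = 602/43 = 14, a_2 = floor((28 + 15)/14) = 3.
  m_3 = 14*3 - 15 = 27, d_3 = (827 - 27^2)/14 = 98/14 = 7, a_3 = floor((28 + 27)/7) = 7.
  m_4 = 7*7 - 27 = 22, d_4 = (827 - 22^2)/7 = 343/7 = 49, a_4 = floor((28 + 22)/49) = 1.
  m_5 = 49*1 - 22 = 27, d_5 = (827 - 27^2)/49 = 98/49 = 2, a_5 = floor((28 + 27)/2) = 27.
  m_6 = 2*27 - 27 = 27, d_6 = (827 - 27^2)/2 = 98/2 = 49, a_6 = floor((28 + 27)/49) = 1.
  m_7 = 49*1 - 27 = 22, d_7 = (827 - 22^2)/49 = 343/49 = 7, a_7 = floor((28 + 22)/7) = 7.
  m_8 = 7*7 - 22 = 27, d_8 = (827 - 27^2)/7 = 98/7 = 14, a_8 = floor((28 + 27)/14) = 3.
  m_9 = 14*3 - 27 = 15, d_9 = (827 - 15^2)/14 = 602/14 = 43, a_9 = floor((28 + 15)/43) = 1.
  m_10 = 43*1 - 15 = 28, d_10 = (827 - 28^2)/43 = 43/43 = 1, a_10 = floor((28 + 28)/1) = 56.
  m_11 = 1*56 - 28 = 28, d_11 = (827 - 28^2)/1 = 43/1 = 43: (m_11, d_11) = (m_1, d_1) = (28, 43), so from here the quotients repeat a_1, ..., a_10; the period length is 10.
So sqrt(827) = [28; (1, 3, 7, 1, 27, 1, 7, 3, 1, 56)] with period length k = 10.
k is even, so the fundamental solution of x^2 - 827y^2 = 1 is (p_{k-1}, q_{k-1}) = (p_9, q_9); compute convergents through index 9.
Convergents (p_i = a_i*p_{i-1} + p_{i-2}, q_i = a_i*q_{i-1} + q_{i-2} with p_{-2}=0, p_{-1}=1, q_{-2}=1, q_{-1}=0):
  i=0: a_0=28, p_0 = 28*1 + 0 = 28, q_0 = 28*0 + 1 = 1.
  i=1: a_1=1, p_1 = 1*28 + 1 = 29, q_1 = 1*1 + 0 = 1.
  i=2: a_2=3, p_2 = 3*29 + 28 = 115, q_2 = 3*1 + 1 = 4.
  i=3: a_3=7, p_3 = 7*115 + 29 = 834, q_3 = 7*4 + 1 = 29.
  i=4: a_4=1, p_4 = 1*834 + 115 = 949, q_4 = 1*29 + 4 = 33.
  i=5: a_5=27, p_5 = 27*949 + 834 = 26457, q_5 = 27*33 + 29 = 920.
  i=6: a_6=1, p_6 = 1*26457 + 949 = 27406, q_6 = 1*920 + 33 = 953.
  i=7: a_7=7, p_7 = 7*27406 + 26457 = 218299, q_7 = 7*953 + 920 = 7591.
  i=8: a_8=3, p_8 = 3*218299 + 27406 = 682303, q_8 = 3*7591 + 953 = 23726.
  i=9: a_9=1, p_9 = 1*682303 + 218299 = 900602, q_9 = 1*23726 + 7591 = 31317.
Check: 900602^2 - 827*31317^2 = 811083962404 - 811083962403 = 1, so (x, y) = (900602, 31317) solves the equation, and by the theorem it is the least positive solution.

(x, y) = (900602, 31317)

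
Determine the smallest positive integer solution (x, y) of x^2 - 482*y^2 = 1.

First expand sqrt(482) as a continued fraction. With x_i = (sqrt(482) + m_i)/d_i and (m_0, d_0) = (0, 1): a_0 = floor(sqrt(482)) = 21, since 21^2 = 441 <= 482 < 484 = 22^2.
Iterate m_{i+1} = d_i*a_i - m_i, d_{i+1} = (482 - m_{i+1}^2)/d_i, a_{i+1} = floor((a_0 + m_{i+1})/d_{i+1}):
  m_1 = 1*21 - 0 = 21, d_1 = (482 - 21^2)/1 = 41/1 = 41, a_1 = floor((21 + 21)/41) = 1.
  m_2 = 41*1 - 21 = 20, d_2 = (482 - 20^2)/41 = 82/41 = 2, a_2 = floor((21 + 20)/2) = 20.
  m_3 = 2*20 - 20 = 20, d_3 = (482 - 20^2)/2 = 82/2 = 41, a_3 = floor((21 + 20)/41) = 1.
  m_4 = 41*1 - 20 = 21, d_4 = (482 - 21^2)/41 = 41/41 = 1, a_4 = floor((21 + 21)/1) = 42.
  m_5 = 1*42 - 21 = 21, d_5 = (482 - 21^2)/1 = 41/1 = 41: (m_5, d_5) = (m_1, d_1) = (21, 41), so from here the quotients repeat a_1, ..., a_4; the period length is 4.
So sqrt(482) = [21; (1, 20, 1, 42)] with period length k = 4.
k is even, so the fundamental solution of x^2 - 482y^2 = 1 is (p_{k-1}, q_{k-1}) = (p_3, q_3); compute convergents through index 3.
Convergents (p_i = a_i*p_{i-1} + p_{i-2}, q_i = a_i*q_{i-1} + q_{i-2} with p_{-2}=0, p_{-1}=1, q_{-2}=1, q_{-1}=0):
  i=0: a_0=21, p_0 = 21*1 + 0 = 21, q_0 = 21*0 + 1 = 1.
  i=1: a_1=1, p_1 = 1*21 + 1 = 22, q_1 = 1*1 + 0 = 1.
  i=2: a_2=20, p_2 = 20*22 + 21 = 461, q_2 = 20*1 + 1 = 21.
  i=3: a_3=1, p_3 = 1*461 + 22 = 483, q_3 = 1*21 + 1 = 22.
Check: 483^2 - 482*22^2 = 233289 - 233288 = 1, so (x, y) = (483, 22) solves the equation, and by the theorem it is the least positive solution.

(x, y) = (483, 22)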